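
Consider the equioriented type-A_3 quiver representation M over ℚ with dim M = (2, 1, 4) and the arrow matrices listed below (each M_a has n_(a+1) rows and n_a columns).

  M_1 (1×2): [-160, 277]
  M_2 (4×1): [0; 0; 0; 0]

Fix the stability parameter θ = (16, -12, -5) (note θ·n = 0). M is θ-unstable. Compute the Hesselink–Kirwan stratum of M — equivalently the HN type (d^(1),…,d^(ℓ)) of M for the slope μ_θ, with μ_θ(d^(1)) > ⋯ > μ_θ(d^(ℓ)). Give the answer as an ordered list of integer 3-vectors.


Via rank(M_{q-1}∘⋯∘M_p): M ≅ I[1,1], I[1,2], I[3,3]^4.
μ_θ-semistable layers: μ^(1)=16; μ^(2)=2; μ^(3)=-5

((1, 0, 0); (1, 1, 0); (0, 0, 4))


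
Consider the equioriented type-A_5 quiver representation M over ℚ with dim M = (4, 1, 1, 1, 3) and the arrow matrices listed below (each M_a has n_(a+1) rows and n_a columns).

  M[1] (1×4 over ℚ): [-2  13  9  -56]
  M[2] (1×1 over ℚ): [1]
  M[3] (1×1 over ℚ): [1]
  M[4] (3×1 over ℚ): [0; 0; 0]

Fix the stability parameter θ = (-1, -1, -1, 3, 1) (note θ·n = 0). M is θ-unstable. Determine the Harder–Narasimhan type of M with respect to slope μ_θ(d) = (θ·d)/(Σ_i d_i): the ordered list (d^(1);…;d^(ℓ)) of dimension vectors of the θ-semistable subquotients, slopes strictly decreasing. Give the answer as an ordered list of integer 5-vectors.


Barcode: M ≅ I[1,1]^3, I[1,4], I[5,5]^3. HN layers by μ_θ (3 steps, strictly decreasing):
  μ^(1)=3; μ^(2)=1; μ^(3)=-1

((0, 0, 0, 1, 0); (0, 0, 0, 0, 3); (4, 1, 1, 0, 0))


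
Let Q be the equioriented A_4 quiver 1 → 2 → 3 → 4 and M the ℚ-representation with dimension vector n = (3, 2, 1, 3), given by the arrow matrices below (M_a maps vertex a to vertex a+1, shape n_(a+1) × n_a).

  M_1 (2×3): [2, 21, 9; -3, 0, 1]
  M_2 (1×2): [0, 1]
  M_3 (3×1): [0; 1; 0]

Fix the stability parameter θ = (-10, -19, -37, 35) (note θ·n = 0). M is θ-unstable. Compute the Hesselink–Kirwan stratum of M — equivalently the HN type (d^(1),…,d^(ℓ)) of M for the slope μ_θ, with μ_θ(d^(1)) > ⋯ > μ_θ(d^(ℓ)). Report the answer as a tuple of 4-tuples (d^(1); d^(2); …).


Interval decomposition of M: I[1,1], I[1,2], I[1,4], I[4,4]^2.
HN type (ℓ=4): μ^(1)=35; μ^(2)=-10; μ^(3)=-29/2; μ^(4)=-22

((0, 0, 0, 3); (1, 0, 0, 0); (1, 1, 0, 0); (1, 1, 1, 0))


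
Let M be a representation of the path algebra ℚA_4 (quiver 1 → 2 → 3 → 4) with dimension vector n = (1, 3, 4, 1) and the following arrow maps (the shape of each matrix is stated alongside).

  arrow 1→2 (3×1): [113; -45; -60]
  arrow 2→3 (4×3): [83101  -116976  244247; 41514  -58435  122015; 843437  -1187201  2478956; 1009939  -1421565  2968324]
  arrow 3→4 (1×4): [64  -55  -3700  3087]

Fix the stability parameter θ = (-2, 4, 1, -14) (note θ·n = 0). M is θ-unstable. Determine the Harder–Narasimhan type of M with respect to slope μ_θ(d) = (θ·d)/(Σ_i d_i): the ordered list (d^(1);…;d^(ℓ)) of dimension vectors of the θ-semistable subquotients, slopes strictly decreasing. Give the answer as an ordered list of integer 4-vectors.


Via rank(M_{q-1}∘⋯∘M_p): M ≅ I[1,4], I[2,3]^2, I[3,3].
μ_θ-semistable layers: μ^(1)=5/2; μ^(2)=1; μ^(3)=-11/4

((0, 2, 2, 0); (0, 0, 1, 0); (1, 1, 1, 1))


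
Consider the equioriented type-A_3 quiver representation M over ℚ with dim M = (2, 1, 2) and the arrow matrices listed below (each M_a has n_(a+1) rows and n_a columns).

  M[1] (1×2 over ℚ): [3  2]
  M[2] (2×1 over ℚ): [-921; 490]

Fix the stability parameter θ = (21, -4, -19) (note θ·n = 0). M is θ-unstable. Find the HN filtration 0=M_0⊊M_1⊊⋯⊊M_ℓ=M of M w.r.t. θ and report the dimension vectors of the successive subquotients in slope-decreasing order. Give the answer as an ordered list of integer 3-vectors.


Via rank(M_{q-1}∘⋯∘M_p): M ≅ I[1,1], I[1,3], I[3,3].
μ_θ-semistable layers: μ^(1)=21; μ^(2)=-2/3; μ^(3)=-19

((1, 0, 0); (1, 1, 1); (0, 0, 1))


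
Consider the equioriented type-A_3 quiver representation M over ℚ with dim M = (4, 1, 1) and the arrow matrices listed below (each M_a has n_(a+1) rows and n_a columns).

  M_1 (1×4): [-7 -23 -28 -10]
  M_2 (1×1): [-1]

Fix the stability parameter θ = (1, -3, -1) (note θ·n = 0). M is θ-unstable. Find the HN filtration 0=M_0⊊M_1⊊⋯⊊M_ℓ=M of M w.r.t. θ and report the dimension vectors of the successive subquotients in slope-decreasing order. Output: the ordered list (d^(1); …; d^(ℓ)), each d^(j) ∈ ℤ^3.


Via rank(M_{q-1}∘⋯∘M_p): M ≅ I[1,1]^3, I[1,3].
μ_θ-semistable layers: μ^(1)=1; μ^(2)=-1

((3, 0, 0); (1, 1, 1))


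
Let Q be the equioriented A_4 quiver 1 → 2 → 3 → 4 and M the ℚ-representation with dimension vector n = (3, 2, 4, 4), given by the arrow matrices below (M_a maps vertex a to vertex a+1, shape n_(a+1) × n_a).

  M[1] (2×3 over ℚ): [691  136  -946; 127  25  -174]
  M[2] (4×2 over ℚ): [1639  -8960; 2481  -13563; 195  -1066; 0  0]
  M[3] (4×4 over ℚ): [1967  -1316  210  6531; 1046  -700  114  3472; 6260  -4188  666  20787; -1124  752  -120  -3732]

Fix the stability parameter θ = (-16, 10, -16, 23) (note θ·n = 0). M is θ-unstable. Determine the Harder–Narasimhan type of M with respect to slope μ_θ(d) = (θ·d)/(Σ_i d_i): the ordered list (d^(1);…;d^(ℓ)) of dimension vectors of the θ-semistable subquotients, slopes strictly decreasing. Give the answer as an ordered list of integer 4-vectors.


Via rank(M_{q-1}∘⋯∘M_p): M ≅ I[1,1], I[1,3], I[1,4], I[3,4]^2, I[4,4].
μ_θ-semistable layers: μ^(1)=23; μ^(2)=-3; μ^(3)=-16

((0, 0, 0, 4); (0, 2, 2, 0); (3, 0, 2, 0))


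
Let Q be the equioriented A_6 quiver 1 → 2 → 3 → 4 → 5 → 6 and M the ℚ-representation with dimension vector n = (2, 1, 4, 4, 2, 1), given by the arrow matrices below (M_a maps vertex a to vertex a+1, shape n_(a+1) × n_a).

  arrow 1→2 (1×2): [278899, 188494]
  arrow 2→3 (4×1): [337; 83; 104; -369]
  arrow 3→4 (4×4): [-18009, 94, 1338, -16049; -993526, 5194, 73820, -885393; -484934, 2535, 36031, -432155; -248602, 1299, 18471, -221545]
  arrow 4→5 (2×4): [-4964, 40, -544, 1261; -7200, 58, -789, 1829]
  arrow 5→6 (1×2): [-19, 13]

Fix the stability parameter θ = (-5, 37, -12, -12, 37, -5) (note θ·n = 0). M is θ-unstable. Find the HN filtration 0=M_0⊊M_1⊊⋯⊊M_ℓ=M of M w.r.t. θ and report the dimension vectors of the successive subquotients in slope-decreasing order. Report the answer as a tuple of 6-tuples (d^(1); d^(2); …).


Via rank(M_{q-1}∘⋯∘M_p): M ≅ I[1,1], I[1,4], I[3,3], I[3,4], I[3,6], I[4,5].
μ_θ-semistable layers: μ^(1)=37; μ^(2)=16; μ^(3)=13/3; μ^(4)=-5; μ^(5)=-12

((0, 0, 0, 0, 1, 0); (0, 0, 0, 0, 1, 1); (0, 1, 1, 1, 0, 0); (2, 0, 0, 0, 0, 0); (0, 0, 3, 3, 0, 0))


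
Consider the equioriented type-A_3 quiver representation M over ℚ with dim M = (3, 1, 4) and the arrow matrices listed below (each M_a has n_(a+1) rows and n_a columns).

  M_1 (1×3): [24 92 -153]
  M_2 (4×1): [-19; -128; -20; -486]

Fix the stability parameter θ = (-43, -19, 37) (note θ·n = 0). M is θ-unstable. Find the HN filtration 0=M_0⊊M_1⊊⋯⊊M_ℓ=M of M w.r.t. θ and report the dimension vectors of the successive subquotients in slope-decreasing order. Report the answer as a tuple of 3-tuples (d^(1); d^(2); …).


Barcode: M ≅ I[1,1]^2, I[1,3], I[3,3]^3. HN layers by μ_θ (3 steps, strictly decreasing):
  μ^(1)=37; μ^(2)=-19; μ^(3)=-43

((0, 0, 4); (0, 1, 0); (3, 0, 0))


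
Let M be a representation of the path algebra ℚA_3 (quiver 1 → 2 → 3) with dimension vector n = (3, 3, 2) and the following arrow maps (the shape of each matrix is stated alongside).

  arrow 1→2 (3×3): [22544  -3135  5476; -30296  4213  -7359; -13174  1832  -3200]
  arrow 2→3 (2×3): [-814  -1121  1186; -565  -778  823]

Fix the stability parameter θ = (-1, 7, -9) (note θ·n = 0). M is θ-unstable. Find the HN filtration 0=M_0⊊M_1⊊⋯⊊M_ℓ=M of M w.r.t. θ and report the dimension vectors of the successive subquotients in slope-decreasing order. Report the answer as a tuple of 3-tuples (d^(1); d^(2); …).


Via rank(M_{q-1}∘⋯∘M_p): M ≅ I[1,2], I[1,3]^2.
μ_θ-semistable layers: μ^(1)=7; μ^(2)=-1

((0, 1, 0); (3, 2, 2))


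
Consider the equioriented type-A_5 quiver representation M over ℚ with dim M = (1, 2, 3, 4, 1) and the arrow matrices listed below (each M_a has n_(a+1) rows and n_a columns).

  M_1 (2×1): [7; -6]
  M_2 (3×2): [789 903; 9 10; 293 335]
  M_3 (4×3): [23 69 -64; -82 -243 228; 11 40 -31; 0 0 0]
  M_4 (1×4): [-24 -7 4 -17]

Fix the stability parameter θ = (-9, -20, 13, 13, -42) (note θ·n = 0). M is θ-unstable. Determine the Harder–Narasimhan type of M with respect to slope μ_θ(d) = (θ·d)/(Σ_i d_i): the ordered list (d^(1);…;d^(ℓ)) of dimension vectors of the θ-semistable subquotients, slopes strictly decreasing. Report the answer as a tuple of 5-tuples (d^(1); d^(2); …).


Barcode: M ≅ I[1,5], I[2,4], I[3,4], I[4,4]. HN layers by μ_θ (4 steps, strictly decreasing):
  μ^(1)=13; μ^(2)=-16/3; μ^(3)=-29/2; μ^(4)=-20

((0, 0, 2, 3, 0); (0, 0, 1, 1, 1); (1, 1, 0, 0, 0); (0, 1, 0, 0, 0))


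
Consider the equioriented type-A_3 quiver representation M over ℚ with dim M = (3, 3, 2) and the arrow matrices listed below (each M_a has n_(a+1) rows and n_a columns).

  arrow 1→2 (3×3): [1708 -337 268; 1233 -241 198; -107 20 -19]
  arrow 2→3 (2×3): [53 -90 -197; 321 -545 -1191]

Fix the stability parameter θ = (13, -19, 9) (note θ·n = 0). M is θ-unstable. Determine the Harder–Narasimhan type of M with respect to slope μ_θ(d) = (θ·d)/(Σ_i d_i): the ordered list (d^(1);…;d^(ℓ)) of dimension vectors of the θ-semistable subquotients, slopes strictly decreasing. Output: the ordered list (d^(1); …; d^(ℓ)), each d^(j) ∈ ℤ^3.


Interval decomposition of M: I[1,2], I[1,3]^2.
HN type (ℓ=2): μ^(1)=9; μ^(2)=-3

((0, 0, 2); (3, 3, 0))


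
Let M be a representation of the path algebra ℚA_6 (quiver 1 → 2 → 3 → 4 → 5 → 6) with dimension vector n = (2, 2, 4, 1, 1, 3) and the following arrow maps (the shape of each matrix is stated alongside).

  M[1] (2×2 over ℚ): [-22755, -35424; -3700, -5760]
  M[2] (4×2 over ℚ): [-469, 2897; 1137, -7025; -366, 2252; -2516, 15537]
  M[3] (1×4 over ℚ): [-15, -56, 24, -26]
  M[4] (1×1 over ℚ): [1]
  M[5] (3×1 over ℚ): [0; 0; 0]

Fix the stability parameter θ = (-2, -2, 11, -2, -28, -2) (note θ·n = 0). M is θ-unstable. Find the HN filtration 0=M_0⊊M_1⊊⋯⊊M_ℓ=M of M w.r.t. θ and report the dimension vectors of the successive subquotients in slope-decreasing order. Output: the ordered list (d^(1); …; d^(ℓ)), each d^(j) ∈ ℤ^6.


Barcode: M ≅ I[1,1], I[1,5], I[2,3], I[3,3]^2, I[6,6]^3. HN layers by μ_θ (3 steps, strictly decreasing):
  μ^(1)=11; μ^(2)=-2; μ^(3)=-23/5

((0, 0, 3, 0, 0, 0); (1, 1, 0, 0, 0, 3); (1, 1, 1, 1, 1, 0))


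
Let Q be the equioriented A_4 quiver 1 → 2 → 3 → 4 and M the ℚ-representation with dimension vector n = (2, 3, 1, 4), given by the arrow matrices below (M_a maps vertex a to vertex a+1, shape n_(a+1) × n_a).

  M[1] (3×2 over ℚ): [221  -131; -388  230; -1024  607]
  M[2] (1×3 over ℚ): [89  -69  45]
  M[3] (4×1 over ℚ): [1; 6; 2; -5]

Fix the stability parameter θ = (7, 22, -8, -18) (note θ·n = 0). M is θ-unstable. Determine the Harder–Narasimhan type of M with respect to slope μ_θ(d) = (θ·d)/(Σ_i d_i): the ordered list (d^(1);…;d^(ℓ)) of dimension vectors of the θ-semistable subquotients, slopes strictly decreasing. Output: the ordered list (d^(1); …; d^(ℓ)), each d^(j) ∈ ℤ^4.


Interval decomposition of M: I[1,2], I[1,4], I[2,2], I[4,4]^3.
HN type (ℓ=4): μ^(1)=22; μ^(2)=7; μ^(3)=3/4; μ^(4)=-18

((0, 2, 0, 0); (1, 0, 0, 0); (1, 1, 1, 1); (0, 0, 0, 3))


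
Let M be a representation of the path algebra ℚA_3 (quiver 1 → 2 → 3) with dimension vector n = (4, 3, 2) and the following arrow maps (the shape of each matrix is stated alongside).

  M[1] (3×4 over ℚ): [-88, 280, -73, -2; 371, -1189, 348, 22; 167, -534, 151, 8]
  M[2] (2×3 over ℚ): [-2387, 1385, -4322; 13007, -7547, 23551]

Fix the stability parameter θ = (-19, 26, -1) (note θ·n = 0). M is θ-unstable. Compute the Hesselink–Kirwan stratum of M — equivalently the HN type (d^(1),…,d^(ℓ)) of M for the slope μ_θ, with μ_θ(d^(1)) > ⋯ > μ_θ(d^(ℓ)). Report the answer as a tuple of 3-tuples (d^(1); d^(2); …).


Via rank(M_{q-1}∘⋯∘M_p): M ≅ I[1,1], I[1,2], I[1,3]^2.
μ_θ-semistable layers: μ^(1)=26; μ^(2)=25/2; μ^(3)=-19

((0, 1, 0); (0, 2, 2); (4, 0, 0))


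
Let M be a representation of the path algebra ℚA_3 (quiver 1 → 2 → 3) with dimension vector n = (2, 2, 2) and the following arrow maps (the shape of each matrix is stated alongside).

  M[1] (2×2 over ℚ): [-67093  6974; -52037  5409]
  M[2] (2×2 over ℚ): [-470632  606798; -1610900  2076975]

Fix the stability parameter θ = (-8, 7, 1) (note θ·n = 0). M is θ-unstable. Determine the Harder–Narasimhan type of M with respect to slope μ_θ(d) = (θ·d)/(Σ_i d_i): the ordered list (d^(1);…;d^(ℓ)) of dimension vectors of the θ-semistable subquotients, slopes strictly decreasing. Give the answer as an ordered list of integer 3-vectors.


Barcode: M ≅ I[1,2], I[1,3], I[3,3]. HN layers by μ_θ (4 steps, strictly decreasing):
  μ^(1)=7; μ^(2)=4; μ^(3)=1; μ^(4)=-8

((0, 1, 0); (0, 1, 1); (0, 0, 1); (2, 0, 0))


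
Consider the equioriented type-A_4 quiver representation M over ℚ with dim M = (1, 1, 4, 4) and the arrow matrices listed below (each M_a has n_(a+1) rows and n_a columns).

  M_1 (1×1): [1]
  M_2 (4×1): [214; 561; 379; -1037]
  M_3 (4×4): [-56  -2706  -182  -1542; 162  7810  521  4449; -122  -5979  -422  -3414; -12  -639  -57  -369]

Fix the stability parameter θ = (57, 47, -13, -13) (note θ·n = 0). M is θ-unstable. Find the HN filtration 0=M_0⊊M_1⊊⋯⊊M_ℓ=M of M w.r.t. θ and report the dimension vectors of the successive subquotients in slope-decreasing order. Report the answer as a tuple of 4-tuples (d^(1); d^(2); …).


Barcode: M ≅ I[1,4], I[3,3]^2, I[3,4], I[4,4]^2. HN layers by μ_θ (2 steps, strictly decreasing):
  μ^(1)=39/2; μ^(2)=-13

((1, 1, 1, 1); (0, 0, 3, 3))


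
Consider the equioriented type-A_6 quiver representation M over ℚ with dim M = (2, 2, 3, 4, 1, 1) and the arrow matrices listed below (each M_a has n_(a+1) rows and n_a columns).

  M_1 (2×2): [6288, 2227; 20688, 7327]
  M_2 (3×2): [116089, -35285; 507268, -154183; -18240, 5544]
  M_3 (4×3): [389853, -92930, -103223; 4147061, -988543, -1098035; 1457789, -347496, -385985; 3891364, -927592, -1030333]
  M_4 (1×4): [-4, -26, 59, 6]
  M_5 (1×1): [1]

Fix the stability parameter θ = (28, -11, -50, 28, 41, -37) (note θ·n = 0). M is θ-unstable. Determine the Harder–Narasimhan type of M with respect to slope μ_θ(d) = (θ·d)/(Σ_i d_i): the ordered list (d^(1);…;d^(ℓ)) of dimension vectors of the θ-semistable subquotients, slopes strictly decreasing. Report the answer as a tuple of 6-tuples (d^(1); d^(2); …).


Via rank(M_{q-1}∘⋯∘M_p): M ≅ I[1,1], I[1,6], I[2,4], I[3,4], I[4,4].
μ_θ-semistable layers: μ^(1)=28; μ^(2)=32/3; μ^(3)=-11; μ^(4)=-61/2; μ^(5)=-50

((1, 0, 0, 3, 0, 0); (0, 0, 0, 1, 1, 1); (1, 1, 1, 0, 0, 0); (0, 1, 1, 0, 0, 0); (0, 0, 1, 0, 0, 0))


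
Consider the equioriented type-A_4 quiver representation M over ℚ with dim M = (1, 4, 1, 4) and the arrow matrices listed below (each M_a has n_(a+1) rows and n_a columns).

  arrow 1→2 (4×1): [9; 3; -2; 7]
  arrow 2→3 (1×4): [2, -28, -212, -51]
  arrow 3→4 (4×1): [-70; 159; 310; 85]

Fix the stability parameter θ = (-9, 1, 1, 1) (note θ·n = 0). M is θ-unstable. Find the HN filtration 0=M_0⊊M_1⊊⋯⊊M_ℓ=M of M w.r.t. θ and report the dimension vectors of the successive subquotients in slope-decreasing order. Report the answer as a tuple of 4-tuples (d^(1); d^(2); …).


Barcode: M ≅ I[1,4], I[2,2]^3, I[4,4]^3. HN layers by μ_θ (2 steps, strictly decreasing):
  μ^(1)=1; μ^(2)=-9

((0, 4, 1, 4); (1, 0, 0, 0))


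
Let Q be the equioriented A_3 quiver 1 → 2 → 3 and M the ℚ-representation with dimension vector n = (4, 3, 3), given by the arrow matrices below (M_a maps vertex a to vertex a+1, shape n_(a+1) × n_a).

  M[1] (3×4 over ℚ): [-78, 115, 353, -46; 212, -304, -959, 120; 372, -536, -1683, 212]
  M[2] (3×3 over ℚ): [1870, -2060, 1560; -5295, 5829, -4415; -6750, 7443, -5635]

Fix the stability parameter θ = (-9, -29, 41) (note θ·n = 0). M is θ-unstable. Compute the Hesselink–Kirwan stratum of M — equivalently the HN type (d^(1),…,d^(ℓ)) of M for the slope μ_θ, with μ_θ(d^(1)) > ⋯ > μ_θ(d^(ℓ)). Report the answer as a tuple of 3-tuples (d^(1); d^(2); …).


Interval decomposition of M: I[1,1], I[1,2], I[1,3]^2, I[3,3].
HN type (ℓ=3): μ^(1)=41; μ^(2)=-9; μ^(3)=-19

((0, 0, 3); (1, 0, 0); (3, 3, 0))


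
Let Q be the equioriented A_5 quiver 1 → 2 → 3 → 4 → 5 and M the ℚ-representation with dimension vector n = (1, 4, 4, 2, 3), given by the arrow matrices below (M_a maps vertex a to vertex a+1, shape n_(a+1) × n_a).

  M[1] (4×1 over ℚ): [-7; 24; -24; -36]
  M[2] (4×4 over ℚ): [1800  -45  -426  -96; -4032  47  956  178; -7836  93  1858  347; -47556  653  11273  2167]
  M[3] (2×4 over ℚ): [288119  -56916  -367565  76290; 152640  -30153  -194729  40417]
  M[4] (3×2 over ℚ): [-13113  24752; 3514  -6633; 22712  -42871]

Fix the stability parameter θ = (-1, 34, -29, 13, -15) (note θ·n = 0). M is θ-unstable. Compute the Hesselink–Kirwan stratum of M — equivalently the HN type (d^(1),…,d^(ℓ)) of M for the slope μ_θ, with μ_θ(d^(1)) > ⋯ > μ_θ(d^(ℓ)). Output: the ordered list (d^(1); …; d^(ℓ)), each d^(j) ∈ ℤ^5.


Barcode: M ≅ I[1,2], I[2,3], I[2,5]^2, I[3,3], I[5,5]. HN layers by μ_θ (6 steps, strictly decreasing):
  μ^(1)=34; μ^(2)=5/2; μ^(3)=3/4; μ^(4)=-1; μ^(5)=-15; μ^(6)=-29

((0, 1, 0, 0, 0); (0, 1, 1, 0, 0); (0, 2, 2, 2, 2); (1, 0, 0, 0, 0); (0, 0, 0, 0, 1); (0, 0, 1, 0, 0))


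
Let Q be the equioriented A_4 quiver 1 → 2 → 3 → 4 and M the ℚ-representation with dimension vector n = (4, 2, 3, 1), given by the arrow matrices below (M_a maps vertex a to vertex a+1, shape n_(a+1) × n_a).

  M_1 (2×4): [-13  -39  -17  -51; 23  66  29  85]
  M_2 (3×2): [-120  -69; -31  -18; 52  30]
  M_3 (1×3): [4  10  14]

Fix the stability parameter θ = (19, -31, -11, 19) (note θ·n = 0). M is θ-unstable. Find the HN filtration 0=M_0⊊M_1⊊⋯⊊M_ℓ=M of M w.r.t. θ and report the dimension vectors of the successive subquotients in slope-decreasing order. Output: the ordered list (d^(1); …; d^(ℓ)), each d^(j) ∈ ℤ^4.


Via rank(M_{q-1}∘⋯∘M_p): M ≅ I[1,1]^2, I[1,3], I[1,4], I[3,3].
μ_θ-semistable layers: μ^(1)=19; μ^(2)=-23/3; μ^(3)=-11

((2, 0, 0, 1); (2, 2, 2, 0); (0, 0, 1, 0))


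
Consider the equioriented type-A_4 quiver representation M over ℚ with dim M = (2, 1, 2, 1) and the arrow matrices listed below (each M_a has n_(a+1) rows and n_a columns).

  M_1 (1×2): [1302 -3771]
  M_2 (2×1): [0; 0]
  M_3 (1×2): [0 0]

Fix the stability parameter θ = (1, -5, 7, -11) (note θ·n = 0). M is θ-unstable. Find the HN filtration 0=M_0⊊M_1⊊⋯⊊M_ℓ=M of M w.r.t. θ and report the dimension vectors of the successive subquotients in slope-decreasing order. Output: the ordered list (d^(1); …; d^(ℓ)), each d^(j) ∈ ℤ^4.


Via rank(M_{q-1}∘⋯∘M_p): M ≅ I[1,1], I[1,2], I[3,3]^2, I[4,4].
μ_θ-semistable layers: μ^(1)=7; μ^(2)=1; μ^(3)=-2; μ^(4)=-11

((0, 0, 2, 0); (1, 0, 0, 0); (1, 1, 0, 0); (0, 0, 0, 1))


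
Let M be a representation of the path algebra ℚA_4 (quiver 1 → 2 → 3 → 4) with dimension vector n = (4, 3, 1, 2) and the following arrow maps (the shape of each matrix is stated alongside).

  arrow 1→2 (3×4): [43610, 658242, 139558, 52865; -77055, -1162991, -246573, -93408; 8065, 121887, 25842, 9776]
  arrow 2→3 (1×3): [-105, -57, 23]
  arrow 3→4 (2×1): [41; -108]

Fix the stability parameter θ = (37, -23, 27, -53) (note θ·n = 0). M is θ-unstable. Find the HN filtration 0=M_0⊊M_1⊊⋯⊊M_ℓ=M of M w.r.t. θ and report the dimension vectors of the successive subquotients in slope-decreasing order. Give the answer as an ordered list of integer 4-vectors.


Via rank(M_{q-1}∘⋯∘M_p): M ≅ I[1,1], I[1,2]^2, I[1,4], I[4,4].
μ_θ-semistable layers: μ^(1)=37; μ^(2)=7; μ^(3)=-3; μ^(4)=-53

((1, 0, 0, 0); (2, 2, 0, 0); (1, 1, 1, 1); (0, 0, 0, 1))


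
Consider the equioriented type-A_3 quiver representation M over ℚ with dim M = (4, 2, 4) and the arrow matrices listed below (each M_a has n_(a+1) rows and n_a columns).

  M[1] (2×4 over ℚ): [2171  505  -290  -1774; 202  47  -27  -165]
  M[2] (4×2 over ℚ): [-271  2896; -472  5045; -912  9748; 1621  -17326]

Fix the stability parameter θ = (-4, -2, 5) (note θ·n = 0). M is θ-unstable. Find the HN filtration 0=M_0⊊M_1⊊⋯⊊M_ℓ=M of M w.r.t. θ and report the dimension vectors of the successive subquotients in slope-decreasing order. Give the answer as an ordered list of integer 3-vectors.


Barcode: M ≅ I[1,1]^2, I[1,3]^2, I[3,3]^2. HN layers by μ_θ (3 steps, strictly decreasing):
  μ^(1)=5; μ^(2)=-2; μ^(3)=-4

((0, 0, 4); (0, 2, 0); (4, 0, 0))


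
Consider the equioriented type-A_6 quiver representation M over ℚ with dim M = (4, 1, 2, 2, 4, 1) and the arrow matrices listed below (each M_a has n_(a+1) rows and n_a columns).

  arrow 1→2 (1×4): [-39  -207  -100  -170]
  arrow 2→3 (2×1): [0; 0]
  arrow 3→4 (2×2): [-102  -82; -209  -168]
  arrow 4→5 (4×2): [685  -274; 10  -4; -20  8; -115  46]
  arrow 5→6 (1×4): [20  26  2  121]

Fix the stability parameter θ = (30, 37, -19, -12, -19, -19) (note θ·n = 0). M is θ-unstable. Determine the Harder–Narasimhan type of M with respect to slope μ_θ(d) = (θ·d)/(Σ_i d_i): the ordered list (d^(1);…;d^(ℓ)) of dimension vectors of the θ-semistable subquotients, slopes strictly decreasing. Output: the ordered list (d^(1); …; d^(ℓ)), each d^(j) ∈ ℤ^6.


Interval decomposition of M: I[1,1]^3, I[1,2], I[3,4], I[3,6], I[5,5]^3.
HN type (ℓ=5): μ^(1)=37; μ^(2)=30; μ^(3)=-12; μ^(4)=-50/3; μ^(5)=-19

((0, 1, 0, 0, 0, 0); (4, 0, 0, 0, 0, 0); (0, 0, 0, 1, 0, 0); (0, 0, 0, 1, 1, 1); (0, 0, 2, 0, 3, 0))


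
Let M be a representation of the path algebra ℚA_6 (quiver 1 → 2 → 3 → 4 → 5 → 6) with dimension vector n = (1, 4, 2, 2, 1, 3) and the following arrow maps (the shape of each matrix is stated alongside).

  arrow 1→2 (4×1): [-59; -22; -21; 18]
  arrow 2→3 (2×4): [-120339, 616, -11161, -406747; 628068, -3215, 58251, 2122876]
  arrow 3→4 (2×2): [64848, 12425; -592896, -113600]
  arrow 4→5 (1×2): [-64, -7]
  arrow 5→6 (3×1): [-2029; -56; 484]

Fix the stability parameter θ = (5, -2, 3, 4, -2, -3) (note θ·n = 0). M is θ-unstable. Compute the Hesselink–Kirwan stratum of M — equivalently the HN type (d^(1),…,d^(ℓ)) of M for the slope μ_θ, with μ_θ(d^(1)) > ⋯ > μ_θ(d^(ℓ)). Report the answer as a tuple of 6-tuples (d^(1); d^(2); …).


Interval decomposition of M: I[1,4], I[2,2]^2, I[2,3], I[4,6], I[6,6]^2.
HN type (ℓ=6): μ^(1)=4; μ^(2)=3; μ^(3)=3/2; μ^(4)=-1/3; μ^(5)=-2; μ^(6)=-3

((0, 0, 0, 1, 0, 0); (0, 0, 2, 0, 0, 0); (1, 1, 0, 0, 0, 0); (0, 0, 0, 1, 1, 1); (0, 3, 0, 0, 0, 0); (0, 0, 0, 0, 0, 2))


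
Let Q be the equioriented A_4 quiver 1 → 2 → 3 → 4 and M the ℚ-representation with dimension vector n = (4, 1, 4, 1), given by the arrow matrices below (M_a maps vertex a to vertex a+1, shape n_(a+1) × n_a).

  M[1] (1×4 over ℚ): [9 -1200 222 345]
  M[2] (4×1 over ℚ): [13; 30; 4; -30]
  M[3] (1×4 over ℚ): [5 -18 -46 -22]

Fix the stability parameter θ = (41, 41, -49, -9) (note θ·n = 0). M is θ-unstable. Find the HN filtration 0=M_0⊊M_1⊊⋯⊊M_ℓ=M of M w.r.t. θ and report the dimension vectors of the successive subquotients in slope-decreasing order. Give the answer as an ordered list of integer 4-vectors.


Via rank(M_{q-1}∘⋯∘M_p): M ≅ I[1,1]^3, I[1,4], I[3,3]^3.
μ_θ-semistable layers: μ^(1)=41; μ^(2)=6; μ^(3)=-49

((3, 0, 0, 0); (1, 1, 1, 1); (0, 0, 3, 0))


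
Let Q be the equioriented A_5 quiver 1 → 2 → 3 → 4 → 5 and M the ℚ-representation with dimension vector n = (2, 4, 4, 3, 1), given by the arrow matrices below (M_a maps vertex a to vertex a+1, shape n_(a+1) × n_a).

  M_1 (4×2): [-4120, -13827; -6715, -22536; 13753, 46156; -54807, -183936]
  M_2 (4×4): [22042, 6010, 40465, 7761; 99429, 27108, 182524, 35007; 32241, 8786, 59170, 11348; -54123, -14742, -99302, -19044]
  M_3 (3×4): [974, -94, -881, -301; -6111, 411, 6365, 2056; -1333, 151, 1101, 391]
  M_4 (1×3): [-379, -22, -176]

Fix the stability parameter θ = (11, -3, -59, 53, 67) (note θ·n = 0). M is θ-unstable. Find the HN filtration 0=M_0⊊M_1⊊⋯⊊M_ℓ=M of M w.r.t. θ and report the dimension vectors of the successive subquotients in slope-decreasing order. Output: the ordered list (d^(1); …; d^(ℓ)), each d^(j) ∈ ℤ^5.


Barcode: M ≅ I[1,4]^2, I[2,2], I[2,3], I[3,5]. HN layers by μ_θ (6 steps, strictly decreasing):
  μ^(1)=67; μ^(2)=53; μ^(3)=-3; μ^(4)=-17; μ^(5)=-31; μ^(6)=-59

((0, 0, 0, 0, 1); (0, 0, 0, 3, 0); (0, 1, 0, 0, 0); (2, 2, 2, 0, 0); (0, 1, 1, 0, 0); (0, 0, 1, 0, 0))


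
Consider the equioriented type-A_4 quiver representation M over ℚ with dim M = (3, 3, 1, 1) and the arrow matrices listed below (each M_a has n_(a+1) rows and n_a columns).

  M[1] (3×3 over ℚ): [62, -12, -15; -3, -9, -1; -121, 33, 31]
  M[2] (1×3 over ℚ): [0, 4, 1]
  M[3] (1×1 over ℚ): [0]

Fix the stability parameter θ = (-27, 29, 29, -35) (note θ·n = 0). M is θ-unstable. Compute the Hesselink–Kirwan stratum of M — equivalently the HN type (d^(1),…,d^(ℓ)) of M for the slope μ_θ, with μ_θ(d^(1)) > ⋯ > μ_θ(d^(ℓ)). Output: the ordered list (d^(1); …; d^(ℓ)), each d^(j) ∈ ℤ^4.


Via rank(M_{q-1}∘⋯∘M_p): M ≅ I[1,1], I[1,2], I[1,3], I[2,2], I[4,4].
μ_θ-semistable layers: μ^(1)=29; μ^(2)=-27; μ^(3)=-35

((0, 3, 1, 0); (3, 0, 0, 0); (0, 0, 0, 1))


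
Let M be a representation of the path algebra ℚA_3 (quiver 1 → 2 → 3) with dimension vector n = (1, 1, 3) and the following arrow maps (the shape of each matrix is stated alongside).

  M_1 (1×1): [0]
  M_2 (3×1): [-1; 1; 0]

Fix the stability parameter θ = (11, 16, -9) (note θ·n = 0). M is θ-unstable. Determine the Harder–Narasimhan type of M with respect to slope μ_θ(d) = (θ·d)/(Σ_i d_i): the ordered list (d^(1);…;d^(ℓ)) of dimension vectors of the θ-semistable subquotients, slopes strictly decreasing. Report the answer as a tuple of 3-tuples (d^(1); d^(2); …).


Via rank(M_{q-1}∘⋯∘M_p): M ≅ I[1,1], I[2,3], I[3,3]^2.
μ_θ-semistable layers: μ^(1)=11; μ^(2)=7/2; μ^(3)=-9

((1, 0, 0); (0, 1, 1); (0, 0, 2))


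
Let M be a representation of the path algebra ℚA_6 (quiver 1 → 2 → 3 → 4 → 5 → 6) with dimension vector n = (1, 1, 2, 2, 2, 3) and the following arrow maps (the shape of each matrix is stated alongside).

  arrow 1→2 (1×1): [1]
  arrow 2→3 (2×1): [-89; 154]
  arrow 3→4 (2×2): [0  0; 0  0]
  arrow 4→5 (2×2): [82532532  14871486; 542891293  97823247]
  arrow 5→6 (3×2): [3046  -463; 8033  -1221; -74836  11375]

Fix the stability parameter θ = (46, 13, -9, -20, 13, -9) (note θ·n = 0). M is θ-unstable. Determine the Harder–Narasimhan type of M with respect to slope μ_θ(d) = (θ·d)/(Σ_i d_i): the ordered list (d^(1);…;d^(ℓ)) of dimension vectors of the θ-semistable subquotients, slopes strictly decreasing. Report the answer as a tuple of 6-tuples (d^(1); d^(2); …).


Barcode: M ≅ I[1,3], I[3,3], I[4,6]^2, I[6,6]. HN layers by μ_θ (4 steps, strictly decreasing):
  μ^(1)=50/3; μ^(2)=2; μ^(3)=-9; μ^(4)=-20

((1, 1, 1, 0, 0, 0); (0, 0, 0, 0, 2, 2); (0, 0, 1, 0, 0, 1); (0, 0, 0, 2, 0, 0))


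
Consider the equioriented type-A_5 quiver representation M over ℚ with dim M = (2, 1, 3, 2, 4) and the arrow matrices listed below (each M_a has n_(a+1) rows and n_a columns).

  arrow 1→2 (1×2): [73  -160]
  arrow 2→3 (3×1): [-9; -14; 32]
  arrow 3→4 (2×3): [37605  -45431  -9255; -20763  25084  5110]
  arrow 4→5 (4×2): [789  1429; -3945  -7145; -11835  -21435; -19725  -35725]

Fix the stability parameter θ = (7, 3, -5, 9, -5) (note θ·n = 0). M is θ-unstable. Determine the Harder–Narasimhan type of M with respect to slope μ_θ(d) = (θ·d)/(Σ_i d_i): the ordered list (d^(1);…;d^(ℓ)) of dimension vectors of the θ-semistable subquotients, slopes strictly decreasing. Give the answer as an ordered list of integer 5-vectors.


Barcode: M ≅ I[1,1], I[1,4], I[3,3], I[3,5], I[5,5]^3. HN layers by μ_θ (5 steps, strictly decreasing):
  μ^(1)=9; μ^(2)=7; μ^(3)=2; μ^(4)=5/3; μ^(5)=-5

((0, 0, 0, 1, 0); (1, 0, 0, 0, 0); (0, 0, 0, 1, 1); (1, 1, 1, 0, 0); (0, 0, 2, 0, 3))


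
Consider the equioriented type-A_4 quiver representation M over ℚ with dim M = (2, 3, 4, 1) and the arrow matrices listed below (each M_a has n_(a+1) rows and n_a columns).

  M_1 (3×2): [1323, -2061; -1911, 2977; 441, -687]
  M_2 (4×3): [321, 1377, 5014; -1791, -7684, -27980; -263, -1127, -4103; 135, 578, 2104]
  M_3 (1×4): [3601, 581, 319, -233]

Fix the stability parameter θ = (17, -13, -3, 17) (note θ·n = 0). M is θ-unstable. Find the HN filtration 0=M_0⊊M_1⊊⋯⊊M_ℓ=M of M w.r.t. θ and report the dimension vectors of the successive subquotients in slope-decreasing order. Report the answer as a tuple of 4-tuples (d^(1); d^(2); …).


Barcode: M ≅ I[1,1], I[1,4], I[2,3]^2, I[3,3]. HN layers by μ_θ (4 steps, strictly decreasing):
  μ^(1)=17; μ^(2)=1/3; μ^(3)=-3; μ^(4)=-13

((1, 0, 0, 1); (1, 1, 1, 0); (0, 0, 3, 0); (0, 2, 0, 0))


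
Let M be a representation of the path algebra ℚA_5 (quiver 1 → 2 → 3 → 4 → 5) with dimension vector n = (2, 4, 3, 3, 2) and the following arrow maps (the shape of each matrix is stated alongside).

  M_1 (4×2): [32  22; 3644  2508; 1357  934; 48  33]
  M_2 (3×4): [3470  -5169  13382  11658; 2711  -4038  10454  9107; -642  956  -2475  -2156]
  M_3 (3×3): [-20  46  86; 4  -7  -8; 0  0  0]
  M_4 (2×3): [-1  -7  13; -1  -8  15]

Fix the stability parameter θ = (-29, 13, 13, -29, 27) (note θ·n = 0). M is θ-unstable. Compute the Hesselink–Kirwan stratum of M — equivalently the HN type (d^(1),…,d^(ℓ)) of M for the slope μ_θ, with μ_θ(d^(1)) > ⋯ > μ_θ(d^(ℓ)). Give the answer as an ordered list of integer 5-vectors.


Via rank(M_{q-1}∘⋯∘M_p): M ≅ I[1,5]^2, I[2,2], I[2,3], I[4,4].
μ_θ-semistable layers: μ^(1)=27; μ^(2)=13; μ^(3)=-1; μ^(4)=-29

((0, 0, 0, 0, 2); (0, 2, 1, 0, 0); (0, 2, 2, 2, 0); (2, 0, 0, 1, 0))


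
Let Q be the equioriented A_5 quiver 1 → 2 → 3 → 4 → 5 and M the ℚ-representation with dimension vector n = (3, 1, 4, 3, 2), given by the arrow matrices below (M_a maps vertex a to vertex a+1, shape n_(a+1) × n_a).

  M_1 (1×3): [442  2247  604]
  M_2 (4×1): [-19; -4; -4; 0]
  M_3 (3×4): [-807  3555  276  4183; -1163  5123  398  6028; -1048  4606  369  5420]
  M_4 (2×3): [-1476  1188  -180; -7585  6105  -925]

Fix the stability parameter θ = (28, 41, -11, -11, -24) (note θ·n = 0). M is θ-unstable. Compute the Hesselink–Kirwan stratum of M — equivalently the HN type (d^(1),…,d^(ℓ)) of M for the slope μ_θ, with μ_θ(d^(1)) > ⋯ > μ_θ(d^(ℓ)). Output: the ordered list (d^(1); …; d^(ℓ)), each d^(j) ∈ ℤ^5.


Barcode: M ≅ I[1,1]^2, I[1,4], I[3,3], I[3,4], I[3,5], I[5,5]. HN layers by μ_θ (5 steps, strictly decreasing):
  μ^(1)=28; μ^(2)=47/4; μ^(3)=-11; μ^(4)=-46/3; μ^(5)=-24

((2, 0, 0, 0, 0); (1, 1, 1, 1, 0); (0, 0, 2, 1, 0); (0, 0, 1, 1, 1); (0, 0, 0, 0, 1))


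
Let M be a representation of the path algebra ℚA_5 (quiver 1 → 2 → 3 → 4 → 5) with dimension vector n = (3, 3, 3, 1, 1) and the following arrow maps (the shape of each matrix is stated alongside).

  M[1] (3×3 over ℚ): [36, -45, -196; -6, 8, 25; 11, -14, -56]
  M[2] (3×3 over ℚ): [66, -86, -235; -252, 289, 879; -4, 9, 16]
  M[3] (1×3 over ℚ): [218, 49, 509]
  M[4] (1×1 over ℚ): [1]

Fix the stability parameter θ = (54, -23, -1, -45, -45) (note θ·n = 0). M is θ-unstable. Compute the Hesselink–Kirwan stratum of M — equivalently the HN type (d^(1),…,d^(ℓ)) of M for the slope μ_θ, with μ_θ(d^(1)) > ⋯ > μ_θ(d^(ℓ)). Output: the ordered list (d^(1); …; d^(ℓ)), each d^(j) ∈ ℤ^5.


Barcode: M ≅ I[1,3]^2, I[1,5]. HN layers by μ_θ (2 steps, strictly decreasing):
  μ^(1)=10; μ^(2)=-12

((2, 2, 2, 0, 0); (1, 1, 1, 1, 1))


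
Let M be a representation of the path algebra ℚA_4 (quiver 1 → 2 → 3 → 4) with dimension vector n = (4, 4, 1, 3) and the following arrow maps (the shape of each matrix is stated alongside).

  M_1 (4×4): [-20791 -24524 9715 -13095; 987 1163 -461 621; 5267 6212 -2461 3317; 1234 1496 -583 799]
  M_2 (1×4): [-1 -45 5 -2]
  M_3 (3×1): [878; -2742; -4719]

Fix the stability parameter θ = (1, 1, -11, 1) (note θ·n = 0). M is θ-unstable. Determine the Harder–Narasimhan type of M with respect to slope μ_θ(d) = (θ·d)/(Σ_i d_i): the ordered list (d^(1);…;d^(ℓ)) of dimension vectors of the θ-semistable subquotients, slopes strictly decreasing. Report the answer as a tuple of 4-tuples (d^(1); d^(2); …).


Interval decomposition of M: I[1,2]^3, I[1,4], I[4,4]^2.
HN type (ℓ=2): μ^(1)=1; μ^(2)=-3

((3, 3, 0, 3); (1, 1, 1, 0))


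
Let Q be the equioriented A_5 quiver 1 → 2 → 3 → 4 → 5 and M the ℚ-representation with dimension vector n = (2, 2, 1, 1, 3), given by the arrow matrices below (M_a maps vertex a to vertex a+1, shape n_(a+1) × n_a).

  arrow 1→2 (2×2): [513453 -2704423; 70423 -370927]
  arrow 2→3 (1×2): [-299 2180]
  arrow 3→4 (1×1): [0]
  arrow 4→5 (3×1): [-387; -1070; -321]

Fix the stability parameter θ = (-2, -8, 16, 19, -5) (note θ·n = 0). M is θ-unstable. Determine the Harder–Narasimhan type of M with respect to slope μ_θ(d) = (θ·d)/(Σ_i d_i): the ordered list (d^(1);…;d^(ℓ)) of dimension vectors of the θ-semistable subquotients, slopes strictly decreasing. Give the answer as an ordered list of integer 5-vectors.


Interval decomposition of M: I[1,2], I[1,3], I[4,5], I[5,5]^2.
HN type (ℓ=3): μ^(1)=16; μ^(2)=7; μ^(3)=-5

((0, 0, 1, 0, 0); (0, 0, 0, 1, 1); (2, 2, 0, 0, 2))


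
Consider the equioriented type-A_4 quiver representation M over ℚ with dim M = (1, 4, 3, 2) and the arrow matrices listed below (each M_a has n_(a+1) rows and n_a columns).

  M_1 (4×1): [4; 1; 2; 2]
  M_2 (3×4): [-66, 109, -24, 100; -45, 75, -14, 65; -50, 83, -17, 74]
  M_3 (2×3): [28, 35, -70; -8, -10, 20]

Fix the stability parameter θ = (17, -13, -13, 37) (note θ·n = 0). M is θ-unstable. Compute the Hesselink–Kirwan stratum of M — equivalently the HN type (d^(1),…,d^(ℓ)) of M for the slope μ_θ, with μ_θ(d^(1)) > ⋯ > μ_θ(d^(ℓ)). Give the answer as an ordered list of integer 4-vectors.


Interval decomposition of M: I[1,4], I[2,2], I[2,3]^2, I[4,4].
HN type (ℓ=3): μ^(1)=37; μ^(2)=-3; μ^(3)=-13

((0, 0, 0, 2); (1, 1, 1, 0); (0, 3, 2, 0))


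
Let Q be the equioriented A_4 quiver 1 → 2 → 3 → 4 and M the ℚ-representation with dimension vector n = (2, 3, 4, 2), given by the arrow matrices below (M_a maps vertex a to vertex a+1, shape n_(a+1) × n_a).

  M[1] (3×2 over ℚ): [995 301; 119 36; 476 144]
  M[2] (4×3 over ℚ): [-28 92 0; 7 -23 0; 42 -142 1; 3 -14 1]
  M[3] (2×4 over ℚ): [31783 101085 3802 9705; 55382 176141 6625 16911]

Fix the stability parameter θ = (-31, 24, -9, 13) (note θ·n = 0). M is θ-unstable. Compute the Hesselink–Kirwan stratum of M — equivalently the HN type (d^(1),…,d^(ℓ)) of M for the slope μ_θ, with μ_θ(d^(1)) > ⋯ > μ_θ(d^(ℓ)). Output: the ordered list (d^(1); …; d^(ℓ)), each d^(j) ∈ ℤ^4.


Via rank(M_{q-1}∘⋯∘M_p): M ≅ I[1,3], I[1,4], I[2,4], I[3,3].
μ_θ-semistable layers: μ^(1)=13; μ^(2)=15/2; μ^(3)=-9; μ^(4)=-31

((0, 0, 0, 2); (0, 3, 3, 0); (0, 0, 1, 0); (2, 0, 0, 0))


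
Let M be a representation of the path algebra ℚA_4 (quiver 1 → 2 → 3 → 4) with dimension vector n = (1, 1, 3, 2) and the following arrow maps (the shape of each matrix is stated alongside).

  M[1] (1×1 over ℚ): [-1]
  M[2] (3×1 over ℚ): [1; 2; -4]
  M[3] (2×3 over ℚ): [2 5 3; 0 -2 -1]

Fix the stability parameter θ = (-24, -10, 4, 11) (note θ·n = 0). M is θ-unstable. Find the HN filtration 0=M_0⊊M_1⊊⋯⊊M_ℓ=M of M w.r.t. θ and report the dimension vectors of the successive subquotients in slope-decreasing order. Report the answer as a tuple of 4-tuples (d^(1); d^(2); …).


Via rank(M_{q-1}∘⋯∘M_p): M ≅ I[1,3], I[3,4]^2.
μ_θ-semistable layers: μ^(1)=11; μ^(2)=4; μ^(3)=-10; μ^(4)=-24

((0, 0, 0, 2); (0, 0, 3, 0); (0, 1, 0, 0); (1, 0, 0, 0))


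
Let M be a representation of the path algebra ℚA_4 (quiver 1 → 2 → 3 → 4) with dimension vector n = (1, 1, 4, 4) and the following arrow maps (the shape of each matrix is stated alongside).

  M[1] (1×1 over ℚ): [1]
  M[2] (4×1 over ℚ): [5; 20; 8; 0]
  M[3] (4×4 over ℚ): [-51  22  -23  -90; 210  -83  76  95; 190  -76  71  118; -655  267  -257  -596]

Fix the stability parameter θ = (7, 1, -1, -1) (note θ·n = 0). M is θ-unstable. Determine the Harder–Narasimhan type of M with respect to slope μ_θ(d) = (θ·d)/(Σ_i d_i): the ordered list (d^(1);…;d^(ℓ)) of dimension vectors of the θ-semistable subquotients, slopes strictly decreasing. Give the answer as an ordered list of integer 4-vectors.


Via rank(M_{q-1}∘⋯∘M_p): M ≅ I[1,4], I[3,4]^3.
μ_θ-semistable layers: μ^(1)=3/2; μ^(2)=-1

((1, 1, 1, 1); (0, 0, 3, 3))


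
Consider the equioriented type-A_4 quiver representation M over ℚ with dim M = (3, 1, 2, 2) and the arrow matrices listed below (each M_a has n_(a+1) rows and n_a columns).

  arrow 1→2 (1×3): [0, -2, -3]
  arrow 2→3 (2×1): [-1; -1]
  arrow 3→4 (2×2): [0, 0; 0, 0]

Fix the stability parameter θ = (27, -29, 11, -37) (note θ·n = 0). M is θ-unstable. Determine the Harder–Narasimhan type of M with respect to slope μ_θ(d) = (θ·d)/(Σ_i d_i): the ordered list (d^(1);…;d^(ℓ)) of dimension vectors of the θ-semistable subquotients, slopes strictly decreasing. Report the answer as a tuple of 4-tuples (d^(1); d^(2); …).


Via rank(M_{q-1}∘⋯∘M_p): M ≅ I[1,1]^2, I[1,3], I[3,3], I[4,4]^2.
μ_θ-semistable layers: μ^(1)=27; μ^(2)=11; μ^(3)=-1; μ^(4)=-37

((2, 0, 0, 0); (0, 0, 2, 0); (1, 1, 0, 0); (0, 0, 0, 2))


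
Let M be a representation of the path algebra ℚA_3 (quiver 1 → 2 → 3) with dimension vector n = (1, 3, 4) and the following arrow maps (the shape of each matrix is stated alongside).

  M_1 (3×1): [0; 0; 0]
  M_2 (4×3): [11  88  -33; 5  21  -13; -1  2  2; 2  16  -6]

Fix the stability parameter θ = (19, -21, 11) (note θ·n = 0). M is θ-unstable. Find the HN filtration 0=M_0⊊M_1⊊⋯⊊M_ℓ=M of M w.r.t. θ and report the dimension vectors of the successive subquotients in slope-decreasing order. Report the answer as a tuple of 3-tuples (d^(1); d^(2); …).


Barcode: M ≅ I[1,1], I[2,3]^3, I[3,3]. HN layers by μ_θ (3 steps, strictly decreasing):
  μ^(1)=19; μ^(2)=11; μ^(3)=-21

((1, 0, 0); (0, 0, 4); (0, 3, 0))


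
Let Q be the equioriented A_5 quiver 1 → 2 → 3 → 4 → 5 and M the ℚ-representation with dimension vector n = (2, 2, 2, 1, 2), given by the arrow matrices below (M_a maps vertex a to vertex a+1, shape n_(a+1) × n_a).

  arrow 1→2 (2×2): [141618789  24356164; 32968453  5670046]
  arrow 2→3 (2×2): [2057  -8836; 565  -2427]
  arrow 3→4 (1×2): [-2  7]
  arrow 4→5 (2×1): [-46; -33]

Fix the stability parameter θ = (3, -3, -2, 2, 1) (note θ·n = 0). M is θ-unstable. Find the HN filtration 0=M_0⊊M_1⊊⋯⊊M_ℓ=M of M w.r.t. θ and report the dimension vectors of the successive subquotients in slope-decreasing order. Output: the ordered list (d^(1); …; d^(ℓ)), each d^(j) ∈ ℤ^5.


Interval decomposition of M: I[1,3], I[1,5], I[5,5].
HN type (ℓ=3): μ^(1)=3/2; μ^(2)=1; μ^(3)=-2/3

((0, 0, 0, 1, 1); (0, 0, 0, 0, 1); (2, 2, 2, 0, 0))
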